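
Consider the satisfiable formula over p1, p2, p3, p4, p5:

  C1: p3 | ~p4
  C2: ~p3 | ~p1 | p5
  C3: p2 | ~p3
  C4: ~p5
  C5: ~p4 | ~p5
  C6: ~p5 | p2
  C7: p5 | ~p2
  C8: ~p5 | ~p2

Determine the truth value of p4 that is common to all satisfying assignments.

False

Suppose p4 = 1.
The clause (p3) is unit, so p3 = 1.
The clause (p2) is unit, so p2 = 1.
The clause (~p5) is unit, so p5 = 0.
But (p5) is also a unit clause — contradiction.
So every satisfying assignment has p4 = False.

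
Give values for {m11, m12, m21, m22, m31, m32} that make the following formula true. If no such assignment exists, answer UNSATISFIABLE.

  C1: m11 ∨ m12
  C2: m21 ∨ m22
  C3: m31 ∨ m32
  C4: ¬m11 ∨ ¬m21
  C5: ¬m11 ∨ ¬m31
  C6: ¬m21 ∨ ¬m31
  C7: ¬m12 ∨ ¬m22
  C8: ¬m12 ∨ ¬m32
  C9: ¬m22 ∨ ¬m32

UNSATISFIABLE

Branch on m11: set m11 = True.
Unit clause (¬m21) forces m21 = False.
Unit clause (m22) forces m22 = True.
Unit clause (¬m31) forces m31 = False.
Unit clause (m32) forces m32 = True.
That conflicts with the unit clause (¬m32).
Undo m11 and try m11 = False.
Unit clause (m12) forces m12 = True.
Unit clause (¬m22) forces m22 = False.
Unit clause (m21) forces m21 = True.
Unit clause (¬m31) forces m31 = False.
Unit clause (m32) forces m32 = True.
That conflicts with the unit clause (¬m32).
Both values of m11 lead to a conflict.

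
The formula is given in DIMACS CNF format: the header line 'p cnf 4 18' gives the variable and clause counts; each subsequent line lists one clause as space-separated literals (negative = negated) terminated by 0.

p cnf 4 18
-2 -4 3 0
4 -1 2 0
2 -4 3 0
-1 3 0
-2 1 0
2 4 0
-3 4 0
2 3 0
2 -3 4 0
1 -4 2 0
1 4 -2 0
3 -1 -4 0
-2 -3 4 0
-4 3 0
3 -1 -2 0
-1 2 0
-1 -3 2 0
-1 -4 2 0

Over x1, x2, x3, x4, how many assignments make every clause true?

1

There are 2^4 = 16 truth assignments over (x1, x2, x3, x4).
Split on x1. With x1 = True, the clauses containing x1 are satisfied and ¬x1 drops from the rest; 1 of the 2^3 = 8 assignments to the other variables satisfy what remains.
With x1 = False, by the same count on the reduced clause set, 0 assignments work.
Total: 1 + 0 = 1.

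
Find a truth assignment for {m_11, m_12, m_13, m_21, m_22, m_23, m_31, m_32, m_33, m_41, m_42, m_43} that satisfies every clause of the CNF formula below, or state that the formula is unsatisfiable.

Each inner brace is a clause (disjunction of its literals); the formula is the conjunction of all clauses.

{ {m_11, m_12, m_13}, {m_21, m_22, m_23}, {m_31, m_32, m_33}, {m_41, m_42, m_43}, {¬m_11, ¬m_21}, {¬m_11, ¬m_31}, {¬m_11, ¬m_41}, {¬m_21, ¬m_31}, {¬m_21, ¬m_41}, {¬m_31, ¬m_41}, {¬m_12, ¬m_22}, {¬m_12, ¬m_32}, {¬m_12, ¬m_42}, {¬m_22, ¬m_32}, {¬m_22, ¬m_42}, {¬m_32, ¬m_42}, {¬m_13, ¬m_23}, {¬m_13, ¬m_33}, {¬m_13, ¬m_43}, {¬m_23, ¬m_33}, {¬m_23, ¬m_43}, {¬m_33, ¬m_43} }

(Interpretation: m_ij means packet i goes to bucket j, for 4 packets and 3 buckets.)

Case m_11 = False:
Case m_12 = True:
From the singleton clause (¬m_22), m_22 = False.
From the singleton clause (¬m_32), m_32 = False.
From the singleton clause (¬m_42), m_42 = False.
Case m_21 = True:
From the singleton clause (¬m_31), m_31 = False.
From the singleton clause (m_33), m_33 = True.
From the singleton clause (¬m_41), m_41 = False.
From the singleton clause (m_43), m_43 = True.
That conflicts with the unit clause (¬m_43).
Backtrack on m_21: now try m_21 = False.
From the singleton clause (m_23), m_23 = True.
From the singleton clause (¬m_13), m_13 = False.
From the singleton clause (¬m_33), m_33 = False.
From the singleton clause (m_31), m_31 = True.
From the singleton clause (¬m_41), m_41 = False.
From the singleton clause (m_43), m_43 = True.
That conflicts with the unit clause (¬m_43).
Both values of m_21 lead to a conflict.
Backtrack on m_12: now try m_12 = False.
From the singleton clause (m_13), m_13 = True.
From the singleton clause (¬m_23), m_23 = False.
From the singleton clause (¬m_33), m_33 = False.
From the singleton clause (¬m_43), m_43 = False.
Case m_21 = True:
From the singleton clause (¬m_31), m_31 = False.
From the singleton clause (m_32), m_32 = True.
From the singleton clause (¬m_41), m_41 = False.
From the singleton clause (m_42), m_42 = True.
That conflicts with the unit clause (¬m_42).
Backtrack on m_21: now try m_21 = False.
From the singleton clause (m_22), m_22 = True.
From the singleton clause (¬m_32), m_32 = False.
From the singleton clause (m_31), m_31 = True.
From the singleton clause (¬m_41), m_41 = False.
From the singleton clause (m_42), m_42 = True.
That conflicts with the unit clause (¬m_42).
Both values of m_21 lead to a conflict.
Both values of m_12 lead to a conflict.
Backtrack on m_11: now try m_11 = True.
From the singleton clause (¬m_21), m_21 = False.
From the singleton clause (¬m_31), m_31 = False.
From the singleton clause (¬m_41), m_41 = False.
Case m_22 = True:
From the singleton clause (¬m_12), m_12 = False.
From the singleton clause (¬m_32), m_32 = False.
From the singleton clause (m_33), m_33 = True.
From the singleton clause (¬m_42), m_42 = False.
From the singleton clause (m_43), m_43 = True.
That conflicts with the unit clause (¬m_43).
Backtrack on m_22: now try m_22 = False.
From the singleton clause (m_23), m_23 = True.
From the singleton clause (¬m_13), m_13 = False.
From the singleton clause (¬m_33), m_33 = False.
From the singleton clause (m_32), m_32 = True.
From the singleton clause (¬m_12), m_12 = False.
From the singleton clause (¬m_42), m_42 = False.
From the singleton clause (m_43), m_43 = True.
That conflicts with the unit clause (¬m_43).
Both values of m_22 lead to a conflict.
Both values of m_11 lead to a conflict.

UNSATISFIABLE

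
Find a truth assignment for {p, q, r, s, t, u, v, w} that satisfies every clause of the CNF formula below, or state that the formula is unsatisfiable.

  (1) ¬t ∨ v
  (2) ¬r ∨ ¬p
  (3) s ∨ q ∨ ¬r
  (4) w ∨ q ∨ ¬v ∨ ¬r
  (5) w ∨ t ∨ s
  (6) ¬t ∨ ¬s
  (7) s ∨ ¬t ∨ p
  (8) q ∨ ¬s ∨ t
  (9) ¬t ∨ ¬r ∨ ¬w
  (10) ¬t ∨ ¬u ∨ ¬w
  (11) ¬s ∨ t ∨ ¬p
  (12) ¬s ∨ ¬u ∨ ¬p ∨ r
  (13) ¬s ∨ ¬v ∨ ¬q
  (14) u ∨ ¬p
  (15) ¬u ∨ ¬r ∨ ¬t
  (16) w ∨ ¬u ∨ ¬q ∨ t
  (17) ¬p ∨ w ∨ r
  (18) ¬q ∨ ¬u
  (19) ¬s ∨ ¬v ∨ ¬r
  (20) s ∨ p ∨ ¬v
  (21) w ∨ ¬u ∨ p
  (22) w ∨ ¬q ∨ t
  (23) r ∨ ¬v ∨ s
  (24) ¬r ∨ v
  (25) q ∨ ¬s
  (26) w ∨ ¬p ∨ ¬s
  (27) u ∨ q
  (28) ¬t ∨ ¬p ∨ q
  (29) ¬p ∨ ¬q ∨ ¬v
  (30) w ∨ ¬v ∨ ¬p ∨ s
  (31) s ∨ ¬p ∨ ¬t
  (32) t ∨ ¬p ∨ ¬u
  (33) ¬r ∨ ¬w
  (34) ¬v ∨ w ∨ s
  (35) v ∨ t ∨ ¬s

p=False; q=True; r=False; s=False; t=False; u=False; v=False; w=True

Case t = False:
Case r = False:
Case w = True:
Case q = True:
(¬u) alone gives u = False.
(¬p) alone gives p = False.
Case s = False:
(¬v) alone gives v = False.
Every clause now holds.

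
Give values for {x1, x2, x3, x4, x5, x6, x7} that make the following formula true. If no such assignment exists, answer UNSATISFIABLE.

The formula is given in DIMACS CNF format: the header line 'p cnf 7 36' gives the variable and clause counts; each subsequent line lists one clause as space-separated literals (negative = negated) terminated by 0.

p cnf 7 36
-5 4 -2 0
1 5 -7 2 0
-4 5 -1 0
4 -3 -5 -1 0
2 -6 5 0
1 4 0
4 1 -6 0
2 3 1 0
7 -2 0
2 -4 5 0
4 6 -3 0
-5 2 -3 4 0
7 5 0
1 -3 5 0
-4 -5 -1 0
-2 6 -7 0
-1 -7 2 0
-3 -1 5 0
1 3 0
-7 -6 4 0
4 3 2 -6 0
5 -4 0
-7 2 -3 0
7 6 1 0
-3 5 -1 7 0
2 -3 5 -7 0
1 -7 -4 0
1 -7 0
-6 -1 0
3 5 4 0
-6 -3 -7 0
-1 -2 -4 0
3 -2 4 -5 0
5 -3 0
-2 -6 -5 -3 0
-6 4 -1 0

Branch on x1: set x1 = False.
From the singleton clause (x4), x4 = True.
From the singleton clause (x3), x3 = True.
From the singleton clause (x5), x5 = True.
From the singleton clause (¬x7), x7 = False.
From the singleton clause (¬x2), x2 = False.
From the singleton clause (x6), x6 = True.
This assignment satisfies each clause.

x1 ↦ False; x2 ↦ False; x3 ↦ True; x4 ↦ True; x5 ↦ True; x6 ↦ True; x7 ↦ False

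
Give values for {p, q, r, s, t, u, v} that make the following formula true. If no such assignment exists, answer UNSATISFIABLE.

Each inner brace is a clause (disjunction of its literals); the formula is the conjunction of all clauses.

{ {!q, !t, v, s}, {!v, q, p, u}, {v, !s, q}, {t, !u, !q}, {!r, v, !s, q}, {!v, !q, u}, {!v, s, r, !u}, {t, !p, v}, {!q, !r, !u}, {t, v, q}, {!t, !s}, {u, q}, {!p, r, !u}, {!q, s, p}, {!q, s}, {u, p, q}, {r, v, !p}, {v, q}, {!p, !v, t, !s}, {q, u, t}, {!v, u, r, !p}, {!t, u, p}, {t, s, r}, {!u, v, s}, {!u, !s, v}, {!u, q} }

p: false, q: true, r: true, s: true, t: false, u: false, v: false

Try t = false.
Try u = false.
(q) alone gives q = true.
(!v) alone gives v = false.
(!p) alone gives p = false.
(s) alone gives s = true.
All clauses hold; r can take either value.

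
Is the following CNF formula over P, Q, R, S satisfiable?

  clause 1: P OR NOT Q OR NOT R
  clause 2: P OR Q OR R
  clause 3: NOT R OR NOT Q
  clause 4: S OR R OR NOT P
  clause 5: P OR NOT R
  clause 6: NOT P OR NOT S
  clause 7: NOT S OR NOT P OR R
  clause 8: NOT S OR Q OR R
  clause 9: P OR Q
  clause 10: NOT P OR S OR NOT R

Case R = false:
Case P = false:
From the singleton clause (Q), Q = true.
No clause remains; S is free.
A satisfying assignment: P ↦ false, Q ↦ true, R ↦ false, S ↦ true.

Yes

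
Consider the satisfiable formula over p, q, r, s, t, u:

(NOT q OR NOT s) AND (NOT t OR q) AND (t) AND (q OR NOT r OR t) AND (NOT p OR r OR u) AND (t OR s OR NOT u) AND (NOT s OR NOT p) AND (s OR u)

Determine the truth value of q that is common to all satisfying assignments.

True

Suppose q = false.
(NOT t) alone gives t = false.
Now (t) is unsatisfied and unit — conflict.
So every satisfying assignment has q = True.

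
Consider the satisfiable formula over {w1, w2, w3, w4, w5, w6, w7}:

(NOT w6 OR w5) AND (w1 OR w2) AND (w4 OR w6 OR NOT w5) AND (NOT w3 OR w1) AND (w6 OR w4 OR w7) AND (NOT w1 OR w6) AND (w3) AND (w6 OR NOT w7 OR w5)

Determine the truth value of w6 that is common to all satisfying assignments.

Suppose w6 = false.
The clause (NOT w1) is unit, so w1 = false.
The clause (w2) is unit, so w2 = true.
The clause (NOT w3) is unit, so w3 = false.
But (w3) is also a unit clause — contradiction.
So every satisfying assignment has w6 = True.

True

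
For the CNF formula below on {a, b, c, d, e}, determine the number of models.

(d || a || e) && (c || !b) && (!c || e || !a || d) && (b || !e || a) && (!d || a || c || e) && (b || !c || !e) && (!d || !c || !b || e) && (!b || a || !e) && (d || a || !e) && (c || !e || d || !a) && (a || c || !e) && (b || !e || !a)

6

There are 2^5 = 32 truth assignments over (a, b, c, d, e).
Split on a. With a = true, the clauses containing a are satisfied and !a drops from the rest; 5 of the 2^4 = 16 assignments to the other variables satisfy what remains.
With a = false, by the same count on the reduced clause set, 1 assignment works.
(One model: a=F, b=F, c=T, d=T, e=F.)
Total: 5 + 1 = 6.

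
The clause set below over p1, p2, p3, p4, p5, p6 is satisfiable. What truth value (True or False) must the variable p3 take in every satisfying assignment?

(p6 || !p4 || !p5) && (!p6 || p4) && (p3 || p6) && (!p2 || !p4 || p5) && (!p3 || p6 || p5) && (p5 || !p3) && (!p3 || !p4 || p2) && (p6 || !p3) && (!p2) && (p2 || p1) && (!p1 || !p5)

Suppose p3 = true.
The clause (p5) is unit, so p5 = true.
The clause (p6) is unit, so p6 = true.
The clause (p4) is unit, so p4 = true.
The clause (p2) is unit, so p2 = true.
But (!p2) is also a unit clause — contradiction.
So every satisfying assignment has p3 = False.

False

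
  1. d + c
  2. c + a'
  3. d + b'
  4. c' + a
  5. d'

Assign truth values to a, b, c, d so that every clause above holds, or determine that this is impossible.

a: 1, b: 0, c: 1, d: 0

(d') alone gives d = 0.
(c) alone gives c = 1.
(b') alone gives b = 0.
(a) alone gives a = 1.
This assignment satisfies each clause.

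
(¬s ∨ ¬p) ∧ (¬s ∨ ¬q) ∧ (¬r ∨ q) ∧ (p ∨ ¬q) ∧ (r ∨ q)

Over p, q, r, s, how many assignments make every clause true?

There are 2^4 = 16 truth assignments over (p, q, r, s).
Split on s. With s = True, the clauses containing s are satisfied and ¬s drops from the rest; 0 of the 2^3 = 8 assignments to the other variables satisfy what remains.
With s = False, by the same count on the reduced clause set, 2 assignments work.
(One model: p=T, q=T, r=F, s=F.)
Total: 0 + 2 = 2.

2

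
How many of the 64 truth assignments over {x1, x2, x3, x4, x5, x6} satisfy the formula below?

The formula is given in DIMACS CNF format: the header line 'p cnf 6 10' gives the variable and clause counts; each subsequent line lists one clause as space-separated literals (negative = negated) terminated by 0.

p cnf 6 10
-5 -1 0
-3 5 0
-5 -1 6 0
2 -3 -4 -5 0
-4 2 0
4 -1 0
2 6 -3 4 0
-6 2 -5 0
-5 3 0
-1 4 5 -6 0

12

There are 2^6 = 64 truth assignments over (x1, x2, x3, x4, x5, x6).
Split on x4. With x4 = True, the clauses containing x4 are satisfied and ¬x4 drops from the rest; 6 of the 2^5 = 32 assignments to the other variables satisfy what remains.
With x4 = False, by the same count on the reduced clause set, 6 assignments work.
(One model: x1=F, x2=F, x3=F, x4=F, x5=F, x6=F.)
Total: 6 + 6 = 12.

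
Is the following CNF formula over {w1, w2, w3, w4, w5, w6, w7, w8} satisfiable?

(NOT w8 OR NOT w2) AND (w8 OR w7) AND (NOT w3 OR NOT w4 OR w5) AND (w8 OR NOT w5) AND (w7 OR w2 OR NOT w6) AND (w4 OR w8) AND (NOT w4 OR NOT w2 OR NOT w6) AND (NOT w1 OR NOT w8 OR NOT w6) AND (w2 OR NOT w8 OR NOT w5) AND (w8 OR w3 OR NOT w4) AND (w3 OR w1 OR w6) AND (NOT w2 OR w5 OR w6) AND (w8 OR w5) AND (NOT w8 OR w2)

No, unsatisfiable

Case w8 = false:
The clause (w7) is unit, so w7 = true.
The clause (NOT w5) is unit, so w5 = false.
But (w5) is also a unit clause — contradiction.
Undo w8 and try w8 = true.
The clause (NOT w2) is unit, so w2 = false.
But (w2) is also a unit clause — contradiction.
Both values of w8 lead to a conflict.
No assignment satisfies every clause.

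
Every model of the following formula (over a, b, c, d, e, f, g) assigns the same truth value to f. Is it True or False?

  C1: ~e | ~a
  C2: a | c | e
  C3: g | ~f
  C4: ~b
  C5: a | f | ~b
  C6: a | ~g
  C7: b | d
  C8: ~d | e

False

Suppose f = 1.
From the singleton clause (g), g = 1.
From the singleton clause (~b), b = 0.
From the singleton clause (a), a = 1.
From the singleton clause (~e), e = 0.
From the singleton clause (d), d = 1.
Now (~d) is unsatisfied and unit — conflict.
So every satisfying assignment has f = False.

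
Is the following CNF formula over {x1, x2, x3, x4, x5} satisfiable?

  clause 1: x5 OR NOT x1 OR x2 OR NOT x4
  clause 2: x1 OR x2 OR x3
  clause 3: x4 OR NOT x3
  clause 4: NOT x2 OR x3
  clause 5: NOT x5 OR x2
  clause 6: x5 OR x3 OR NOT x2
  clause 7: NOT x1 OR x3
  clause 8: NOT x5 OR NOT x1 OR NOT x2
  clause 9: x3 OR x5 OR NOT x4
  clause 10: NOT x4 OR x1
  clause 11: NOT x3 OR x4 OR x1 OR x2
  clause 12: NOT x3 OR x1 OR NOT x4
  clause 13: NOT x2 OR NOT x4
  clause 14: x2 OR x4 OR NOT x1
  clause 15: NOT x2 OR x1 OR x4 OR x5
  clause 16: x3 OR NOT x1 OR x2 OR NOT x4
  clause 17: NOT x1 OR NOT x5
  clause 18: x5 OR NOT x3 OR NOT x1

Try x4 = true.
(x1) alone gives x1 = true.
(x3) alone gives x3 = true.
(NOT x2) alone gives x2 = false.
(x5) alone gives x5 = true.
That conflicts with the unit clause (NOT x5).
Undo x4 and try x4 = false.
(NOT x3) alone gives x3 = false.
(NOT x2) alone gives x2 = false.
(x1) alone gives x1 = true.
That conflicts with the unit clause (NOT x1).
Neither x4 = true nor x4 = false works.
No assignment satisfies every clause.

Unsatisfiable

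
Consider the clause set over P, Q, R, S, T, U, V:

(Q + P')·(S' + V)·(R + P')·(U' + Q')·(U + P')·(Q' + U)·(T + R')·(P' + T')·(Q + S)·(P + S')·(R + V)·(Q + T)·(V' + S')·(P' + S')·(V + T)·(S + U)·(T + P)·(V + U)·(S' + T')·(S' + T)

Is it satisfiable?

No, unsatisfiable

Case Q = 1:
From the singleton clause (U'), U = 0.
That conflicts with the unit clause (U).
That branch fails; take Q = 0 instead.
From the singleton clause (P'), P = 0.
From the singleton clause (S), S = 1.
That conflicts with the unit clause (S').
Either choice for Q ends in contradiction.
No assignment satisfies every clause.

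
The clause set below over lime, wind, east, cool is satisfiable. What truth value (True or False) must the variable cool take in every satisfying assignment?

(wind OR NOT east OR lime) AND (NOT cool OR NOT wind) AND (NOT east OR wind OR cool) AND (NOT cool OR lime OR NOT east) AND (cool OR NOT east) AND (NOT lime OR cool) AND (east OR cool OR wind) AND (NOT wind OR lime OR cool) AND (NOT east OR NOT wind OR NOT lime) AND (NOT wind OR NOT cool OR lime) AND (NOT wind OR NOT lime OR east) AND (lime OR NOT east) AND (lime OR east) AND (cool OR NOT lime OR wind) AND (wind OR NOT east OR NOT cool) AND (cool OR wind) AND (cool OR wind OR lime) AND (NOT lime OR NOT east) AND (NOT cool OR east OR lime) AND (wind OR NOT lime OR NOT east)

True

Suppose cool = false.
Unit clause (NOT east) forces east = false.
Unit clause (NOT lime) forces lime = false.
But (lime) is also a unit clause — contradiction.
So every satisfying assignment has cool = True.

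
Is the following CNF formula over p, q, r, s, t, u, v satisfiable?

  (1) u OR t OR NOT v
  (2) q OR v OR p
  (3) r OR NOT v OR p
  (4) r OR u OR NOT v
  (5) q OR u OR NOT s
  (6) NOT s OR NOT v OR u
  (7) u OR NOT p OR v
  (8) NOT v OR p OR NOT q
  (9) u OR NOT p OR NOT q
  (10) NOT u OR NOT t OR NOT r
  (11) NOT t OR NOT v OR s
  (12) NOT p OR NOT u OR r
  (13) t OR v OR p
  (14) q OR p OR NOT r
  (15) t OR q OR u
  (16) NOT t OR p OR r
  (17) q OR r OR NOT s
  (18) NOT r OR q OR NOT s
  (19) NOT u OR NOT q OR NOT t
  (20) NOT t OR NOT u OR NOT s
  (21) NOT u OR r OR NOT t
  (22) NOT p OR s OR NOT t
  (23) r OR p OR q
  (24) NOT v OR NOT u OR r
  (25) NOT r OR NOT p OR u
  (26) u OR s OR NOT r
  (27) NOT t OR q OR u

Try u = true.
Try t = false.
Try p = true.
The clause (r) is unit, so r = true.
Try q = true.
All clauses hold; s, v can take either value.
A satisfying assignment: p=true, q=true, r=true, s=false, t=false, u=true, v=false.

Satisfiable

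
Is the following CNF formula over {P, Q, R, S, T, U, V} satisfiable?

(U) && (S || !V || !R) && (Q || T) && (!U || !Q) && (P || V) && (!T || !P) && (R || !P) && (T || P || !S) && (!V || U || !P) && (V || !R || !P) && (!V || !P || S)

Yes, satisfiable

The clause (U) is unit, so U = true.
The clause (!Q) is unit, so Q = false.
The clause (T) is unit, so T = true.
The clause (!P) is unit, so P = false.
The clause (V) is unit, so V = true.
Suppose S = true.
No clause remains; R is free.
A satisfying assignment: P ↦ false; Q ↦ false; R ↦ true; S ↦ true; T ↦ true; U ↦ true; V ↦ true.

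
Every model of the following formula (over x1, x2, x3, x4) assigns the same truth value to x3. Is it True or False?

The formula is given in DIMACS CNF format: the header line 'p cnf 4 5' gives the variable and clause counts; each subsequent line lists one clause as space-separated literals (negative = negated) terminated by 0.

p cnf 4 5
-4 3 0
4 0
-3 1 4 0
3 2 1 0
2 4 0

Suppose x3 = False.
From the singleton clause (¬x4), x4 = False.
But (x4) is also a unit clause — contradiction.
So every satisfying assignment has x3 = True.

True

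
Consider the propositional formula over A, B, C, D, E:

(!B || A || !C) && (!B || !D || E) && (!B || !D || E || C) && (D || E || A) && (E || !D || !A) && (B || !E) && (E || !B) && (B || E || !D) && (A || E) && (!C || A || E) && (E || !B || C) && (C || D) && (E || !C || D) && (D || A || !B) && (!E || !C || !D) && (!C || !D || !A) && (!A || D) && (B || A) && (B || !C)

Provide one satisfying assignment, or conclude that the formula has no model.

Branch on B: set B = true.
From the singleton clause (E), E = true.
Branch on A: set A = false.
From the singleton clause (!C), C = false.
From the singleton clause (D), D = true.
This assignment satisfies each clause.

A ↦ false, B ↦ true, C ↦ false, D ↦ true, E ↦ true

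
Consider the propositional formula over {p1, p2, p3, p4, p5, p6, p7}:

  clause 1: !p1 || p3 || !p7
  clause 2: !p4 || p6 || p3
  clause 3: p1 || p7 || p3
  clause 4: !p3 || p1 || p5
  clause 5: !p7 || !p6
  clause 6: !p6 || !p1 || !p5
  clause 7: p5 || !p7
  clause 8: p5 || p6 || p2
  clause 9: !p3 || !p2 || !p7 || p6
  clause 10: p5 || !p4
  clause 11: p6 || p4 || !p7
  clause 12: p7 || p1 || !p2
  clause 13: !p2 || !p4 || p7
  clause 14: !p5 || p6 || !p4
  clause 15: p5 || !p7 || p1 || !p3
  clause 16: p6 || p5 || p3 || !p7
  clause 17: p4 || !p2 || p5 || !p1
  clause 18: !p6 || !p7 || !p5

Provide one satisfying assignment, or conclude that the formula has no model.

Case p7 = false:
Case p1 = true:
Case p6 = false:
Case p4 = false:
Case p5 = true:
No clause remains; p2, p3 are free.

p1: true,  p2: true,  p3: true,  p4: false,  p5: true,  p6: false,  p7: false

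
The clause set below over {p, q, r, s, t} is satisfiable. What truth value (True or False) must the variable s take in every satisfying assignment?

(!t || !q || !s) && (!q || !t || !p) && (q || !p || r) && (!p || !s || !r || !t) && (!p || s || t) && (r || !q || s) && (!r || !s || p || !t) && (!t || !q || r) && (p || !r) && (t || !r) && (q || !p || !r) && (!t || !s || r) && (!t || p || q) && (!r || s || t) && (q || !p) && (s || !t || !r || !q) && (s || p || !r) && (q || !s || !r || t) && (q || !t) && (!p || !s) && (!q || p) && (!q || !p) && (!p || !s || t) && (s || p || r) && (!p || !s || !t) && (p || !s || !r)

Suppose s = false.
Suppose p = false.
(!r) alone gives r = false.
Now (r) is unsatisfied and unit — conflict.
Undo p and try p = true.
(t) alone gives t = true.
(!q) alone gives q = false.
Now (q) is unsatisfied and unit — conflict.
Neither p = true nor p = false works.
So every satisfying assignment has s = True.

True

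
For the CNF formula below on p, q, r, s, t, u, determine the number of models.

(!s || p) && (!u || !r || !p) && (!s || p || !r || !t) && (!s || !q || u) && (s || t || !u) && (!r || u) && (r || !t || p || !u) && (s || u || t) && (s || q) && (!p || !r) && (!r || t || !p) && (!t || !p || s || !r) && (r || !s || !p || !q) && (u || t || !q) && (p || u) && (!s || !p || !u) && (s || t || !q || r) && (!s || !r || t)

5

There are 2^6 = 64 truth assignments over (p, q, r, s, t, u).
Split on p. With p = true, the clauses containing p are satisfied and !p drops from the rest; 4 of the 2^5 = 32 assignments to the other variables satisfy what remains.
With p = false, by the same count on the reduced clause set, 1 assignment works.
(One model: p=F, q=T, r=T, s=F, t=T, u=T.)
Total: 4 + 1 = 5.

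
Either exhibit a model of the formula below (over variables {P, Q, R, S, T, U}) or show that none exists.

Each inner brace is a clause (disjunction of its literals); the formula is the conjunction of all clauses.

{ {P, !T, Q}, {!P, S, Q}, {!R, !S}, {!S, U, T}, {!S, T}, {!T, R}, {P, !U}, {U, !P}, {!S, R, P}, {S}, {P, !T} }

UNSATISFIABLE

(S) alone gives S = true.
(!R) alone gives R = false.
(T) alone gives T = true.
Now (!T) is unsatisfied and unit — conflict.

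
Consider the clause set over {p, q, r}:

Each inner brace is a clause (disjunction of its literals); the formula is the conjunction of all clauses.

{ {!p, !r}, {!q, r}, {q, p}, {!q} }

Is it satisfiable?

Yes, satisfiable

The clause (!q) is unit, so q = false.
The clause (p) is unit, so p = true.
The clause (!r) is unit, so r = false.
Every clause now holds.
A satisfying assignment: p ↦ true, q ↦ false, r ↦ false.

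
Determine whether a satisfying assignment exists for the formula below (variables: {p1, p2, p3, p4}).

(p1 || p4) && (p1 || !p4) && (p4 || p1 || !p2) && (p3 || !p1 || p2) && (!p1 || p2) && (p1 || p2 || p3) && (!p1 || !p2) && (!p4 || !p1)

No

Suppose p1 = true.
From the singleton clause (p2), p2 = true.
That conflicts with the unit clause (!p2).
Undo p1 and try p1 = false.
From the singleton clause (p4), p4 = true.
That conflicts with the unit clause (!p4).
Both values of p1 lead to a conflict.
No assignment satisfies every clause.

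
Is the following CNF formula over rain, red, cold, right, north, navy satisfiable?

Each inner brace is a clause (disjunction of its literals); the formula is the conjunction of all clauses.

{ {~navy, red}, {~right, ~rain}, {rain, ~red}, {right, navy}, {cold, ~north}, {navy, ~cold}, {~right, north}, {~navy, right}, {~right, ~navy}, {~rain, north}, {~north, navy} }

Unsatisfiable

Branch on navy: set navy = 0.
From the singleton clause (right), right = 1.
From the singleton clause (~rain), rain = 0.
From the singleton clause (~red), red = 0.
From the singleton clause (~cold), cold = 0.
From the singleton clause (~north), north = 0.
But (north) is also a unit clause — contradiction.
Undo navy and try navy = 1.
From the singleton clause (red), red = 1.
From the singleton clause (rain), rain = 1.
From the singleton clause (~right), right = 0.
But (right) is also a unit clause — contradiction.
Both values of navy lead to a conflict.
No assignment satisfies every clause.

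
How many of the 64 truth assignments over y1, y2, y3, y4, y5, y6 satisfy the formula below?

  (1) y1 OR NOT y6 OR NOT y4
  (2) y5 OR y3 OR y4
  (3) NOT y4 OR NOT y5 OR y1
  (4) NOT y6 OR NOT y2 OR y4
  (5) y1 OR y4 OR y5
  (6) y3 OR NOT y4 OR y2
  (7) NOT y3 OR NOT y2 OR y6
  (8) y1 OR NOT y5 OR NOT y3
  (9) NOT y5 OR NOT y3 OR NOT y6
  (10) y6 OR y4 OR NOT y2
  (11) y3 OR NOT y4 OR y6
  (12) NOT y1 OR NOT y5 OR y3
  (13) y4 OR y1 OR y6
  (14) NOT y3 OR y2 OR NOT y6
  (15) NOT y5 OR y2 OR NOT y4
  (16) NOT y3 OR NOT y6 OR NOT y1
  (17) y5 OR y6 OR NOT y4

There are 2^6 = 64 truth assignments over (y1, y2, y3, y4, y5, y6).
Split on y6. With y6 = true, the clauses containing y6 are satisfied and NOT y6 drops from the rest; 2 of the 2^5 = 32 assignments to the other variables satisfy what remains.
With y6 = false, by the same count on the reduced clause set, 2 assignments work.
(One model: y1=F, y2=F, y3=F, y4=F, y5=T, y6=T.)
Total: 2 + 2 = 4.

4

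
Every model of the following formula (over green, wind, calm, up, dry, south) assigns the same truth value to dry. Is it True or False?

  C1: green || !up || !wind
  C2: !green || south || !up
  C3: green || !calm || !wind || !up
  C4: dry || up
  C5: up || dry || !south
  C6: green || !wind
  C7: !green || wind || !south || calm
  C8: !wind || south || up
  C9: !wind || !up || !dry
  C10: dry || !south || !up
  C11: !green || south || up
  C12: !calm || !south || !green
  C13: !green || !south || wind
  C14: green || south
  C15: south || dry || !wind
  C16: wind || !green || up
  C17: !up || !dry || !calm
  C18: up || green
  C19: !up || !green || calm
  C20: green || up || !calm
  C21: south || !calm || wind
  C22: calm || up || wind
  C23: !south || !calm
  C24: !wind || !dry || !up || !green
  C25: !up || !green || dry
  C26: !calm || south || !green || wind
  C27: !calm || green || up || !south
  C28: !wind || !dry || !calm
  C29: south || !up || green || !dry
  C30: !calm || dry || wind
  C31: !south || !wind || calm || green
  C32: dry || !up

True

Suppose dry = false.
The clause (up) is unit, so up = true.
But (!up) is also a unit clause — contradiction.
So every satisfying assignment has dry = True.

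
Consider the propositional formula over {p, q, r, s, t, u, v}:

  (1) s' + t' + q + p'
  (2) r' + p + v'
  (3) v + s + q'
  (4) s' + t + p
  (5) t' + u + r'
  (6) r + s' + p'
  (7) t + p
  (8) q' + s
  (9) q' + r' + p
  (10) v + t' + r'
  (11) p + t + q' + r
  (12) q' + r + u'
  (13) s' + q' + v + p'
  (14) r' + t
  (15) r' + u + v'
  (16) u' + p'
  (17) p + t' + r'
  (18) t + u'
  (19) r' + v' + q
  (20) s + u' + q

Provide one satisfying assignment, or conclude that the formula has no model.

Suppose t = 1.
Suppose u = 0.
Unit clause (r') forces r = 0.
Suppose s = 1.
Unit clause (p') forces p = 0.
Every clause is now satisfied; q, v are unconstrained.

p: 0; q: 1; r: 0; s: 1; t: 1; u: 0; v: 0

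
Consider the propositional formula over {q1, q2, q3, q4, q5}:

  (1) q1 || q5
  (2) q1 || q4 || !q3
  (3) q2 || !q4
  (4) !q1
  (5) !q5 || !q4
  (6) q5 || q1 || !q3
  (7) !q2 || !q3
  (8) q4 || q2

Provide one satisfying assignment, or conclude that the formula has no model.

The clause (!q1) is unit, so q1 = false.
The clause (q5) is unit, so q5 = true.
The clause (!q4) is unit, so q4 = false.
The clause (!q3) is unit, so q3 = false.
The clause (q2) is unit, so q2 = true.
All clauses are satisfied.

q1: false, q2: true, q3: false, q4: false, q5: true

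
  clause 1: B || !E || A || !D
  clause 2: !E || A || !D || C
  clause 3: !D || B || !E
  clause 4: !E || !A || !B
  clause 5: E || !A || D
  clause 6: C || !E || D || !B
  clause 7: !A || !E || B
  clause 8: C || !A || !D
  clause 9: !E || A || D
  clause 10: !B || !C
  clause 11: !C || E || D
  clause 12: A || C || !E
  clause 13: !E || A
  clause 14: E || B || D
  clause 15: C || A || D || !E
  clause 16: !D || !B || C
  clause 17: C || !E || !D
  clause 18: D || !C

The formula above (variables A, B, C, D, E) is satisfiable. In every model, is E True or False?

Suppose E = true.
The clause (A) is unit, so A = true.
The clause (!B) is unit, so B = false.
That conflicts with the unit clause (B).
So every satisfying assignment has E = False.

False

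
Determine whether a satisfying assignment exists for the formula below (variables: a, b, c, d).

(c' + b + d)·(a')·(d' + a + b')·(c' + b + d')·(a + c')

Satisfiable

From the singleton clause (a'), a = 0.
From the singleton clause (c'), c = 0.
Suppose d = 0.
No clause remains; b is free.
A satisfying assignment: a=0; b=0; c=0; d=0.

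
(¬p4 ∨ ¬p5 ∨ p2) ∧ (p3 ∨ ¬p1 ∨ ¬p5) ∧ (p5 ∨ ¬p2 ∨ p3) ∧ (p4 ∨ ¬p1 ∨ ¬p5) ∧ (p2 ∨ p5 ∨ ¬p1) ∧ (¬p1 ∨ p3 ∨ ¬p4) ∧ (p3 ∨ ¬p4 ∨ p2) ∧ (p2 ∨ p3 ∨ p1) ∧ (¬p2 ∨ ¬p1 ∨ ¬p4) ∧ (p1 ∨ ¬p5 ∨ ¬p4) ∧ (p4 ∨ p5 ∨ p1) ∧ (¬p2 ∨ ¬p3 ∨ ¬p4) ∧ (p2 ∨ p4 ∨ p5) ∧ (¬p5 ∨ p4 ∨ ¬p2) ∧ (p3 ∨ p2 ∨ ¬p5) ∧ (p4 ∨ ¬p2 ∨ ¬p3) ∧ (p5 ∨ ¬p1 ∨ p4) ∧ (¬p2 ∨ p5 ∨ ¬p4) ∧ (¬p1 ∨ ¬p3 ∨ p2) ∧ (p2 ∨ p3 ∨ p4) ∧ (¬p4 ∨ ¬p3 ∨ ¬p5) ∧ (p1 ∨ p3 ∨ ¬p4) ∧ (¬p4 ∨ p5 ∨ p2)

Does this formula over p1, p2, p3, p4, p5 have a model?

Yes, satisfiable

Suppose p4 = False.
Suppose p1 = False.
The clause (p5) is unit, so p5 = True.
The clause (¬p2) is unit, so p2 = False.
The clause (p3) is unit, so p3 = True.
Every clause now holds.
A satisfying assignment: p1=False, p2=False, p3=True, p4=False, p5=True.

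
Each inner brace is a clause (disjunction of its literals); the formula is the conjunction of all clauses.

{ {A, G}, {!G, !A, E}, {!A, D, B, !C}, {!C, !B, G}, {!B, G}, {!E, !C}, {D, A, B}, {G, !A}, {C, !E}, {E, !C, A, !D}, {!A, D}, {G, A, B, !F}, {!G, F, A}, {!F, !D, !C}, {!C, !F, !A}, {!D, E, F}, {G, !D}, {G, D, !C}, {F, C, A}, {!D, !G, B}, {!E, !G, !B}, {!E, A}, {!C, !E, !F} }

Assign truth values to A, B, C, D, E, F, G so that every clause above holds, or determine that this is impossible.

Try A = false.
The clause (G) is unit, so G = true.
The clause (F) is unit, so F = true.
The clause (!E) is unit, so E = false.
Try D = false.
The clause (B) is unit, so B = true.
All clauses hold; C can take either value.

A: false,  B: true,  C: false,  D: false,  E: false,  F: true,  G: true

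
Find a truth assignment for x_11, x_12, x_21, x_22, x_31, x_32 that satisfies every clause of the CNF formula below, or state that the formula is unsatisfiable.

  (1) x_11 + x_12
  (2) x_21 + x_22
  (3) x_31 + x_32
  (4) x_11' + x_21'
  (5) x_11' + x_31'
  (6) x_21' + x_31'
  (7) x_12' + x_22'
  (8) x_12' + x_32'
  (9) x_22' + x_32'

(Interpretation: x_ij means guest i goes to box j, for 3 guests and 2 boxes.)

Suppose x_11 = 1.
The clause (x_21') is unit, so x_21 = 0.
The clause (x_22) is unit, so x_22 = 1.
The clause (x_31') is unit, so x_31 = 0.
The clause (x_32) is unit, so x_32 = 1.
That conflicts with the unit clause (x_32').
That branch fails; take x_11 = 0 instead.
The clause (x_12) is unit, so x_12 = 1.
The clause (x_22') is unit, so x_22 = 0.
The clause (x_21) is unit, so x_21 = 1.
The clause (x_31') is unit, so x_31 = 0.
The clause (x_32) is unit, so x_32 = 1.
That conflicts with the unit clause (x_32').
Both values of x_11 lead to a conflict.

UNSATISFIABLE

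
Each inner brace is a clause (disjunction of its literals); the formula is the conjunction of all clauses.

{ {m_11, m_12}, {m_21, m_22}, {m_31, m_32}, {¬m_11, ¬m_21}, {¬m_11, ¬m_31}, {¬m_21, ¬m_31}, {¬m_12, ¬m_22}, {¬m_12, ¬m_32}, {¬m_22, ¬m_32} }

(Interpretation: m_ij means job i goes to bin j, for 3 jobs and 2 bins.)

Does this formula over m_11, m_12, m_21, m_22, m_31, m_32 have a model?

No

Try m_11 = True.
The clause (¬m_21) is unit, so m_21 = False.
The clause (m_22) is unit, so m_22 = True.
The clause (¬m_31) is unit, so m_31 = False.
The clause (m_32) is unit, so m_32 = True.
But (¬m_32) is also a unit clause — contradiction.
So m_11 must be the other value — set m_11 = False.
The clause (m_12) is unit, so m_12 = True.
The clause (¬m_22) is unit, so m_22 = False.
The clause (m_21) is unit, so m_21 = True.
The clause (¬m_31) is unit, so m_31 = False.
The clause (m_32) is unit, so m_32 = True.
But (¬m_32) is also a unit clause — contradiction.
Either choice for m_11 ends in contradiction.
No assignment satisfies every clause.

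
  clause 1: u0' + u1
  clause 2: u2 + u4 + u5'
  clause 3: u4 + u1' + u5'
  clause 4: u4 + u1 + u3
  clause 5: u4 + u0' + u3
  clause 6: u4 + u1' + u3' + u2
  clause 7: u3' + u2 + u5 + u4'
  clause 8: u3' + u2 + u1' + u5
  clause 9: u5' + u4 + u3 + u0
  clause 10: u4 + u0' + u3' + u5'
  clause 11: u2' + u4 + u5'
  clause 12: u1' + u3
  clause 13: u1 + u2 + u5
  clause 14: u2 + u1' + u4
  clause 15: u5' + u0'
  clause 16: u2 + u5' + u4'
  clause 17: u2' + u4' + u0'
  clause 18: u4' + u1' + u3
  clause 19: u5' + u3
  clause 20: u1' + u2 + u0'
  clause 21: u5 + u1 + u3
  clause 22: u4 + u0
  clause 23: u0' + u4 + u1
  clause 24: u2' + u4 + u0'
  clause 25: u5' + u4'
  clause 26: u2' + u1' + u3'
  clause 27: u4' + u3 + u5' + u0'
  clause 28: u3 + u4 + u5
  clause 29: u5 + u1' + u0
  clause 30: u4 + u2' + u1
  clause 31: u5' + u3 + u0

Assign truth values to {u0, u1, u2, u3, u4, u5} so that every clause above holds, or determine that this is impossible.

u0: 0,  u1: 0,  u2: 1,  u3: 1,  u4: 1,  u5: 0

Branch on u0: set u0 = 0.
(u4) alone gives u4 = 1.
(u5') alone gives u5 = 0.
(u1') alone gives u1 = 0.
(u2) alone gives u2 = 1.
(u3) alone gives u3 = 1.
All clauses are satisfied.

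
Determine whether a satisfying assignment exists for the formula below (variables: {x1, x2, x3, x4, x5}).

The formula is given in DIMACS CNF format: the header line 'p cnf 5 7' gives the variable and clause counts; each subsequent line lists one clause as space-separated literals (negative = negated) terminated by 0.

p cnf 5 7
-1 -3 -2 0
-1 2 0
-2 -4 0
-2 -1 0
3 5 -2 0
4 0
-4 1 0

Unit clause (x4) forces x4 = True.
Unit clause (¬x2) forces x2 = False.
Unit clause (¬x1) forces x1 = False.
But (x1) is also a unit clause — contradiction.
No assignment satisfies every clause.

No, unsatisfiable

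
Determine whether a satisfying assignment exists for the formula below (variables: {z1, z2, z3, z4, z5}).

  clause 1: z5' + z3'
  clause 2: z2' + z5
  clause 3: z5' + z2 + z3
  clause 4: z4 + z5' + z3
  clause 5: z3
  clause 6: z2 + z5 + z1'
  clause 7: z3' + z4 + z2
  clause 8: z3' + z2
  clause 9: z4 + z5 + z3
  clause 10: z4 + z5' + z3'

Unsatisfiable

From the singleton clause (z3), z3 = 1.
From the singleton clause (z5'), z5 = 0.
From the singleton clause (z2'), z2 = 0.
That conflicts with the unit clause (z2).
No assignment satisfies every clause.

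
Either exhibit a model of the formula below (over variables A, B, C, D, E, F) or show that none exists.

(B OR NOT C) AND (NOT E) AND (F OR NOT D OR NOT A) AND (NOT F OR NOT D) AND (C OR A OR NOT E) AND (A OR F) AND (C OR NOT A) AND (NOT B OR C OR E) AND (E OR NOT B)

Unit clause (NOT E) forces E = false.
Unit clause (NOT B) forces B = false.
Unit clause (NOT C) forces C = false.
Unit clause (NOT A) forces A = false.
Unit clause (F) forces F = true.
Unit clause (NOT D) forces D = false.
Every clause now holds.

A=false, B=false, C=false, D=false, E=false, F=true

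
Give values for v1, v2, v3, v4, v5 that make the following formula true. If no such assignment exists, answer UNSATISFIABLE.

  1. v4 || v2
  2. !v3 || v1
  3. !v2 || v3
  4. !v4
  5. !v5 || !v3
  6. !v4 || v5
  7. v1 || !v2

v1 ↦ true,  v2 ↦ true,  v3 ↦ true,  v4 ↦ false,  v5 ↦ false

From the singleton clause (!v4), v4 = false.
From the singleton clause (v2), v2 = true.
From the singleton clause (v3), v3 = true.
From the singleton clause (v1), v1 = true.
From the singleton clause (!v5), v5 = false.
All clauses are satisfied.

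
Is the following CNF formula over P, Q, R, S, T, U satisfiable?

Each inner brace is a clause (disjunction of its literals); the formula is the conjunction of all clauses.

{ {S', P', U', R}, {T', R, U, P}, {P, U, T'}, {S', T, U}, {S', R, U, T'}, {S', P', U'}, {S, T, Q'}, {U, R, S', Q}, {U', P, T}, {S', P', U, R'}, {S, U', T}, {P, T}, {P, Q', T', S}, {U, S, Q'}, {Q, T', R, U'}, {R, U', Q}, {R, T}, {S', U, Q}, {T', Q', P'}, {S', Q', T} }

Yes

Branch on P: set P = 0.
(T) alone gives T = 1.
(U) alone gives U = 1.
Branch on Q: set Q = 0.
(R) alone gives R = 1.
No clause remains; S is free.
A satisfying assignment: P: 0; Q: 0; R: 1; S: 0; T: 1; U: 1.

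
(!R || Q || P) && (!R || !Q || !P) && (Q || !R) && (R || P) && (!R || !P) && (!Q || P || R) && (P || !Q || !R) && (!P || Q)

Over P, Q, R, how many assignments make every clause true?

There are 2^3 = 8 truth assignments over (P, Q, R).
Check each against the 8 clauses (columns in the order P, Q, R):
  F F F  ✗ fails (R || P)
  F F T  ✗ fails (!R || Q || P)
  F T F  ✗ fails (R || P)
  F T T  ✗ fails (P || !Q || !R)
  T F F  ✗ fails (!P || Q)
  T F T  ✗ fails (Q || !R)
  T T F  ✓ satisfies all
  T T T  ✗ fails (!R || !Q || !P)
1 of the 8 rows is a model.

1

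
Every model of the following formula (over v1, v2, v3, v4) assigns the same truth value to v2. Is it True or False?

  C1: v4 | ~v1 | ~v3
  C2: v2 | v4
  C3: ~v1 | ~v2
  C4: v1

False

Suppose v2 = 1.
The clause (~v1) is unit, so v1 = 0.
That conflicts with the unit clause (v1).
So every satisfying assignment has v2 = False.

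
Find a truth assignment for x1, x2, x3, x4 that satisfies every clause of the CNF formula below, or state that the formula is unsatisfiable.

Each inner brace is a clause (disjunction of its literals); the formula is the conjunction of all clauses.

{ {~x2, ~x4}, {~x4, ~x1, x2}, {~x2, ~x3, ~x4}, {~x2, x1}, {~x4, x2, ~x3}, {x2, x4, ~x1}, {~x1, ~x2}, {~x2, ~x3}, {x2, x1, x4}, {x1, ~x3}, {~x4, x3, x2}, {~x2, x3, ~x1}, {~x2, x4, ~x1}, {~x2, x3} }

Case x2 = 0:
Case x4 = 0:
From the singleton clause (~x1), x1 = 0.
That conflicts with the unit clause (x1).
So x4 must be the other value — set x4 = 1.
From the singleton clause (~x1), x1 = 0.
From the singleton clause (~x3), x3 = 0.
That conflicts with the unit clause (x3).
Neither x4 = 1 nor x4 = 0 works.
So x2 must be the other value — set x2 = 1.
From the singleton clause (~x4), x4 = 0.
From the singleton clause (x1), x1 = 1.
That conflicts with the unit clause (~x1).
Neither x2 = 1 nor x2 = 0 works.

UNSATISFIABLE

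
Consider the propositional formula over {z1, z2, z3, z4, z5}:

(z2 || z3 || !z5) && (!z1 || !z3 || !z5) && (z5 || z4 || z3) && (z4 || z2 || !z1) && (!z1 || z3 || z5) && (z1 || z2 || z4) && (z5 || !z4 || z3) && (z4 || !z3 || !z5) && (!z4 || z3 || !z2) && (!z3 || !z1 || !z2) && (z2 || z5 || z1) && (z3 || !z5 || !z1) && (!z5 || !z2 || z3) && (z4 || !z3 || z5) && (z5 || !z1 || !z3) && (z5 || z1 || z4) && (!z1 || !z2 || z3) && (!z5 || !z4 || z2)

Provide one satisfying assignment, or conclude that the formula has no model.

z1 ↦ false, z2 ↦ true, z3 ↦ true, z4 ↦ true, z5 ↦ false

Case z2 = true:
Case z4 = true:
Unit clause (z3) forces z3 = true.
Unit clause (!z1) forces z1 = false.
Every clause is now satisfied; z5 is unconstrained.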